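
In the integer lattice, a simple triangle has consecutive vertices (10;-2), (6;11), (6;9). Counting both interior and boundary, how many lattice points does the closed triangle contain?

The shoelace formula gives twice the area as |[10·11 − 6·(-2)] + [6·9 − 6·11] + [6·(-2) − 10·9]| = 8, so the area is 4.
Along each edge there are gcd(|Δx|,|Δy|)+1 lattice points, so counting each shared vertex once the boundary has gcd(4,13) + gcd(0,2) + gcd(4,11) = 1+2+1 = 4.
Pick's theorem gives I = A − B/2 + 1 = 4 − 4/2 + 1 = 3, so the closed region contains I + B = 3 + 4 = 7 lattice points.

7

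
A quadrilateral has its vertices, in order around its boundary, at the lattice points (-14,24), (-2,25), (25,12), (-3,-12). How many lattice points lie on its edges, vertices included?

7

Along each edge there are gcd(|Δx|,|Δy|)+1 lattice points, so counting each shared vertex once the boundary has gcd(12,1) + gcd(27,13) + gcd(28,24) + gcd(11,36) = 1+1+4+1 = 7.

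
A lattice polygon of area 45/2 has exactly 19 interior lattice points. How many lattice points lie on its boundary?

Pick's theorem gives A = I + B/2 − 1, so B = 2(A − I + 1) = 2(45/2 − 19 + 1) = 9.

9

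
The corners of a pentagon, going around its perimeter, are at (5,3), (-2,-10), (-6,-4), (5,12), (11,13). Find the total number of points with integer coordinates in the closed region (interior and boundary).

By the shoelace formula, twice the signed area is |[5·(-10) − (-2)·3] + [(-2)·(-4) − (-6)·(-10)] + [(-6)·12 − 5·(-4)] + [5·13 − 11·12] + [11·3 − 5·13]| = 247, so the area is 123.5.
Summing gcd(|Δx|,|Δy|) over the edges gives the boundary count: gcd(7,13) + gcd(4,6) + gcd(11,16) + gcd(6,1) + gcd(6,10) = 1+2+1+1+2 = 7.
Pick's theorem gives I = A − B/2 + 1 = 123.5 − 7/2 + 1 = 121, so the closed region contains I + B = 121 + 7 = 128 lattice points.

128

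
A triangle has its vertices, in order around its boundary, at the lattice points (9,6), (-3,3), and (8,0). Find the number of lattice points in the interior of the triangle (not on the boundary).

33

Using the shoelace formula, 2A = |[9·3 − (-3)·6] + [(-3)·0 − 8·3] + [8·6 − 9·0]| = 69, so the area is 69/2.
The number of boundary lattice points is Σ gcd(|Δx|,|Δy|) = gcd(12,3) + gcd(11,3) + gcd(1,6) = 3+1+1 = 5.
By Pick's theorem A = I + B/2 − 1, so I = 69/2 − 5/2 + 1 = 33.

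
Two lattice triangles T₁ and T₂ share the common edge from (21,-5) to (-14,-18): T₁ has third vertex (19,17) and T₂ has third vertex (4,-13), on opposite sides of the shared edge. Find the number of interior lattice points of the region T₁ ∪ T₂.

426

The union is the simple quadrilateral with vertices (21,-5), (19,17), (-14,-18), (4,-13) in order.
The shoelace formula gives twice the area as |[21·17 − 19·(-5)] + [19·(-18) − (-14)·17] + [(-14)·(-13) − 4·(-18)] + [4·(-5) − 21·(-13)]| = 855, so the area is 427.5.
Summing gcd(|Δx|,|Δy|) over the edges gives the boundary count: gcd(2,22) + gcd(33,35) + gcd(18,5) + gcd(17,8) = 2+1+1+1 = 5.
By Pick's theorem I = A − B/2 + 1 = 427.5 − 5/2 + 1 = 426.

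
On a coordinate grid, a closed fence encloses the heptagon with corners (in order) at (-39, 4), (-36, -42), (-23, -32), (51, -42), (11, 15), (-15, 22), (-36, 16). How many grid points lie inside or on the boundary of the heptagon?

By the shoelace formula, twice the signed area is |((-39)·(-42) − (-36)·4) + ((-36)·(-32) − (-23)·(-42)) + ((-23)·(-42) − 51·(-32)) + (51·15 − 11·(-42)) + (11·22 − (-15)·15) + ((-15)·16 − (-36)·22) + ((-36)·4 − (-39)·16)| = 7292, so the area is 3646.
Summing gcd(|Δx|,|Δy|) over the edges gives the boundary count: gcd(3,46) + gcd(13,10) + gcd(74,10) + gcd(40,57) + gcd(26,7) + gcd(21,6) + gcd(3,12) = 1+1+2+1+1+3+3 = 12.
Pick's theorem gives I = A − B/2 + 1 = 3646 − 12/2 + 1 = 3641, so the closed region contains I + B = 3641 + 12 = 3653 lattice points.

3653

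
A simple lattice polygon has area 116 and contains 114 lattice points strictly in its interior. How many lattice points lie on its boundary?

Pick's theorem gives A = I + B/2 − 1, so B = 2(A − I + 1) = 2(116 − 114 + 1) = 6.

6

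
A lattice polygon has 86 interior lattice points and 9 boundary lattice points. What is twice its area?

179

By Pick's theorem, A = I + B/2 − 1 = 86 + 9/2 − 1 = 179/2.
Hence 2A = 179.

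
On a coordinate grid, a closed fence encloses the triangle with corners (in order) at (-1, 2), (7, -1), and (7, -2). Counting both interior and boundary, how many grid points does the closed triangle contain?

By the shoelace formula, twice the signed area is |[(-1)·(-1) − 7·2] + [7·(-2) − 7·(-1)] + [7·2 − (-1)·(-2)]| = 8, so the area is 4.
The number of boundary lattice points is Σ gcd(|Δx|,|Δy|) = gcd(8,3) + gcd(0,1) + gcd(8,4) = 1+1+4 = 6.
Pick's theorem gives I = A − B/2 + 1 = 4 − 6/2 + 1 = 2, so the closed region contains I + B = 2 + 6 = 8 lattice points.

8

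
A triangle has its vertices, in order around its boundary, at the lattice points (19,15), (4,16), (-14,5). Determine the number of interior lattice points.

91

Using the shoelace formula, 2A = |[19·16 − 4·15] + [4·5 − (-14)·16] + [(-14)·15 − 19·5]| = 183, so the area is 91.5.
The number of boundary lattice points is Σ gcd(|Δx|,|Δy|) = gcd(15,1) + gcd(18,11) + gcd(33,10) = 1+1+1 = 3.
By Pick's theorem A = I + B/2 − 1, so I = 91.5 − 3/2 + 1 = 91.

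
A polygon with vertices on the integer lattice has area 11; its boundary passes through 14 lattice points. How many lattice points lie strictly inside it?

Pick's theorem A = I + B/2 − 1 rearranges to I = A − B/2 + 1 = 11 − 14/2 + 1 = 5.

5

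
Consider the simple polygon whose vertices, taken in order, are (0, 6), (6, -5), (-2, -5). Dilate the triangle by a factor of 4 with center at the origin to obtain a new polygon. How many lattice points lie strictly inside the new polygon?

685

By the shoelace formula, twice the signed area is |(0·(-5) − 6·6) + (6·(-5) − (-2)·(-5)) + ((-2)·6 − 0·(-5))| = 88, so the area is 44.
The number of boundary lattice points is Σ gcd(|Δx|,|Δy|) = gcd(6,11) + gcd(8,0) + gcd(2,11) = 1+8+1 = 10.
Scaling by 4 multiplies the area by 4² = 16 (so the new area is 704) and multiplies the boundary lattice-point count by 4, giving 40.
By Pick's theorem, the interior count of the dilated polygon is 704 − 40/2 + 1 = 685.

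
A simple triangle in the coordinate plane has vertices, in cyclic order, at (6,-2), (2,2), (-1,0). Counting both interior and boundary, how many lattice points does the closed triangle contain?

14

By the shoelace formula, twice the signed area is |(6·2 − 2·(-2)) + (2·0 − (-1)·2) + ((-1)·(-2) − 6·0)| = 20, so the area is 10.
Summing gcd(|Δx|,|Δy|) over the edges gives the boundary count: gcd(4,4) + gcd(3,2) + gcd(7,2) = 4+1+1 = 6.
Pick's theorem gives I = A − B/2 + 1 = 10 − 6/2 + 1 = 8, so the closed region contains I + B = 8 + 6 = 14 lattice points.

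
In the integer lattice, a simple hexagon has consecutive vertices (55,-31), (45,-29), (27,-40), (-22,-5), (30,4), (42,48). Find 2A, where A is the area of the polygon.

The shoelace formula gives twice the area as |[55·(-29) − 45·(-31)] + [45·(-40) − 27·(-29)] + [27·(-5) − (-22)·(-40)] + [(-22)·4 − 30·(-5)] + [30·48 − 42·4] + [42·(-31) − 55·48]| = 4840, so the area is 2420.

4840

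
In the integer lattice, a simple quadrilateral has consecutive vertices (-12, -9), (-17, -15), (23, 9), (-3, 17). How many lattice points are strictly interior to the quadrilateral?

The shoelace formula gives twice the area as |((-12)·(-15) − (-17)·(-9)) + ((-17)·9 − 23·(-15)) + (23·17 − (-3)·9) + ((-3)·(-9) − (-12)·17)| = 868, so the area is 434.
The number of boundary lattice points is Σ gcd(|Δx|,|Δy|) = gcd(5,6) + gcd(40,24) + gcd(26,8) + gcd(9,26) = 1+8+2+1 = 12.
Pick's theorem gives I = A − B/2 + 1 = 434 − 12/2 + 1 = 429.

429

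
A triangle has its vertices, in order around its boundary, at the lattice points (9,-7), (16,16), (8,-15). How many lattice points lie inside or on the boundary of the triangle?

19

Using the shoelace formula, 2A = |[9·16 − 16·(-7)] + [16·(-15) − 8·16] + [8·(-7) − 9·(-15)]| = 33, so the area is 16.5.
The number of boundary lattice points is Σ gcd(|Δx|,|Δy|) = gcd(7,23) + gcd(8,31) + gcd(1,8) = 1+1+1 = 3.
Pick's theorem gives I = A − B/2 + 1 = 16.5 − 3/2 + 1 = 16, so the closed region contains I + B = 16 + 3 = 19 lattice points.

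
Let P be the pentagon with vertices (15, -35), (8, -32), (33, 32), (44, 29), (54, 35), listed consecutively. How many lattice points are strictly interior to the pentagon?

888

Using the shoelace formula, 2A = |(15·(-32) − 8·(-35)) + (8·32 − 33·(-32)) + (33·29 − 44·32) + (44·35 − 54·29) + (54·(-35) − 15·35)| = 1780, so the area is 890.
Along each edge there are gcd(|Δx|,|Δy|)+1 lattice points, so counting each shared vertex once the boundary has gcd(7,3) + gcd(25,64) + gcd(11,3) + gcd(10,6) + gcd(39,70) = 1+1+1+2+1 = 6.
By Pick's theorem A = I + B/2 − 1, so I = 890 − 6/2 + 1 = 888.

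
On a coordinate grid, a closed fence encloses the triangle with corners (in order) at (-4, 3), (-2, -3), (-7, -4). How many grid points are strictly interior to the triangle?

By the shoelace formula, twice the signed area is |[(-4)·(-3) − (-2)·3] + [(-2)·(-4) − (-7)·(-3)] + [(-7)·3 − (-4)·(-4)]| = 32, so the area is 16.
The number of boundary lattice points is Σ gcd(|Δx|,|Δy|) = gcd(2,6) + gcd(5,1) + gcd(3,7) = 2+1+1 = 4.
By Pick's theorem A = I + B/2 − 1, so I = 16 − 4/2 + 1 = 15.

15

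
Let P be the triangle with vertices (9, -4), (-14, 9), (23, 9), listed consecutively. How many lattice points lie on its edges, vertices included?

Summing gcd(|Δx|,|Δy|) over the edges gives the boundary count: gcd(23,13) + gcd(37,0) + gcd(14,13) = 1+37+1 = 39.

39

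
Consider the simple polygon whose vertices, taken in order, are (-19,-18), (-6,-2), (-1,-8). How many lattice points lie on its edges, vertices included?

Summing gcd(|Δx|,|Δy|) over the edges gives the boundary count: gcd(13,16) + gcd(5,6) + gcd(18,10) = 1+1+2 = 4.

4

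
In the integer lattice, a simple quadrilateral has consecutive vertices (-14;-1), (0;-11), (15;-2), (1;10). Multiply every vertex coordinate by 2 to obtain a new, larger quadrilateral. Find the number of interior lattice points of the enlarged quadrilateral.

By the shoelace formula, twice the signed area is |((-14)·(-11) − 0·(-1)) + (0·(-2) − 15·(-11)) + (15·10 − 1·(-2)) + (1·(-1) − (-14)·10)| = 610, so the area is 305.
Summing gcd(|Δx|,|Δy|) over the edges gives the boundary count: gcd(14,10) + gcd(15,9) + gcd(14,12) + gcd(15,11) = 2+3+2+1 = 8.
Scaling by 2 multiplies the area by 2² = 4 (so the new area is 1220) and multiplies the boundary lattice-point count by 2, giving 16.
By Pick's theorem, the interior count of the dilated polygon is 1220 − 16/2 + 1 = 1213.

1213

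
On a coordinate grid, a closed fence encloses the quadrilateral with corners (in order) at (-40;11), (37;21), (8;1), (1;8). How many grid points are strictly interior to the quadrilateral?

By the shoelace formula, twice the signed area is |[(-40)·21 − 37·11] + [37·1 − 8·21] + [8·8 − 1·1] + [1·11 − (-40)·8]| = 984, so the area is 492.
Along each edge there are gcd(|Δx|,|Δy|)+1 lattice points, so counting each shared vertex once the boundary has gcd(77,10) + gcd(29,20) + gcd(7,7) + gcd(41,3) = 1+1+7+1 = 10.
By Pick's theorem A = I + B/2 − 1, so I = 492 − 10/2 + 1 = 488.

488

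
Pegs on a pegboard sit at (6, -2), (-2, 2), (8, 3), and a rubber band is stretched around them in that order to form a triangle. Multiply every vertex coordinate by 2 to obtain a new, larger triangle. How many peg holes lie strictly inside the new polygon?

By the shoelace formula, twice the signed area is |[6·2 − (-2)·(-2)] + [(-2)·3 − 8·2] + [8·(-2) − 6·3]| = 48, so the area is 24.
The number of boundary lattice points is Σ gcd(|Δx|,|Δy|) = gcd(8,4) + gcd(10,1) + gcd(2,5) = 4+1+1 = 6.
Scaling by 2 multiplies the area by 2² = 4 (so the new area is 96) and multiplies the boundary lattice-point count by 2, giving 12.
By Pick's theorem, the interior count of the dilated polygon is 96 − 12/2 + 1 = 91.

91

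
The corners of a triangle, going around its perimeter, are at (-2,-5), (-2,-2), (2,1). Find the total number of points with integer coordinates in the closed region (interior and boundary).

10

By the shoelace formula, twice the signed area is |((-2)·(-2) − (-2)·(-5)) + ((-2)·1 − 2·(-2)) + (2·(-5) − (-2)·1)| = 12, so the area is 6.
Along each edge there are gcd(|Δx|,|Δy|)+1 lattice points, so counting each shared vertex once the boundary has gcd(0,3) + gcd(4,3) + gcd(4,6) = 3+1+2 = 6.
Pick's theorem gives I = A − B/2 + 1 = 6 − 6/2 + 1 = 4, so the closed region contains I + B = 4 + 6 = 10 lattice points.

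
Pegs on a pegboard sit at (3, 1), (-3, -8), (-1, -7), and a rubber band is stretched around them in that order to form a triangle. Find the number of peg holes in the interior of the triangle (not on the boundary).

3

The shoelace formula gives twice the area as |[3·(-8) − (-3)·1] + [(-3)·(-7) − (-1)·(-8)] + [(-1)·1 − 3·(-7)]| = 12, so the area is 6.
Summing gcd(|Δx|,|Δy|) over the edges gives the boundary count: gcd(6,9) + gcd(2,1) + gcd(4,8) = 3+1+4 = 8.
By Pick's theorem A = I + B/2 − 1, so I = 6 − 8/2 + 1 = 3.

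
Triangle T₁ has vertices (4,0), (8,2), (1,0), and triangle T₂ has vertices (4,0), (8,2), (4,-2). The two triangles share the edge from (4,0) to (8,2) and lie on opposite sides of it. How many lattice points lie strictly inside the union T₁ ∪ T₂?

The union is the simple quadrilateral with vertices (4,0), (1,0), (8,2), (4,-2) in order.
Using the shoelace formula, 2A = |[4·0 − 1·0] + [1·2 − 8·0] + [8·(-2) − 4·2] + [4·0 − 4·(-2)]| = 14, so the area is 7.
The number of boundary lattice points is Σ gcd(|Δx|,|Δy|) = gcd(3,0) + gcd(7,2) + gcd(4,4) + gcd(0,2) = 3+1+4+2 = 10.
By Pick's theorem I = A − B/2 + 1 = 7 − 10/2 + 1 = 3.

3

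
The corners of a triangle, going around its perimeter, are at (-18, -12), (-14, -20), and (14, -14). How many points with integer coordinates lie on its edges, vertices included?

8

Summing gcd(|Δx|,|Δy|) over the edges gives the boundary count: gcd(4,8) + gcd(28,6) + gcd(32,2) = 4+2+2 = 8.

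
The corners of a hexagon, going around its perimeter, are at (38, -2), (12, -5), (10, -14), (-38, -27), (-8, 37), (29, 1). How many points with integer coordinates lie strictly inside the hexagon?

Using the shoelace formula, 2A = |(38·(-5) − 12·(-2)) + (12·(-14) − 10·(-5)) + (10·(-27) − (-38)·(-14)) + ((-38)·37 − (-8)·(-27)) + ((-8)·1 − 29·37) + (29·(-2) − 38·1)| = 3885, so the area is 1942.5.
The number of boundary lattice points is Σ gcd(|Δx|,|Δy|) = gcd(26,3) + gcd(2,9) + gcd(48,13) + gcd(30,64) + gcd(37,36) + gcd(9,3) = 1+1+1+2+1+3 = 9.
Pick's theorem gives I = A − B/2 + 1 = 1942.5 − 9/2 + 1 = 1939.

1939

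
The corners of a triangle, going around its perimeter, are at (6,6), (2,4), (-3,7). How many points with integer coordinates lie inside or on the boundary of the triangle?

Using the shoelace formula, 2A = |(6·4 − 2·6) + (2·7 − (-3)·4) + ((-3)·6 − 6·7)| = 22, so the area is 11.
Along each edge there are gcd(|Δx|,|Δy|)+1 lattice points, so counting each shared vertex once the boundary has gcd(4,2) + gcd(5,3) + gcd(9,1) = 2+1+1 = 4.
Pick's theorem gives I = A − B/2 + 1 = 11 − 4/2 + 1 = 10, so the closed region contains I + B = 10 + 4 = 14 lattice points.

14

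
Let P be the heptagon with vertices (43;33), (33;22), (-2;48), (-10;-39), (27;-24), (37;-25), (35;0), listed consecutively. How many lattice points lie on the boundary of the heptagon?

7

Along each edge there are gcd(|Δx|,|Δy|)+1 lattice points, so counting each shared vertex once the boundary has gcd(10,11) + gcd(35,26) + gcd(8,87) + gcd(37,15) + gcd(10,1) + gcd(2,25) + gcd(8,33) = 1+1+1+1+1+1+1 = 7.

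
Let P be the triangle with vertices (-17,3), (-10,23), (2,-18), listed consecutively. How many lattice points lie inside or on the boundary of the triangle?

266

The shoelace formula gives twice the area as |((-17)·23 − (-10)·3) + ((-10)·(-18) − 2·23) + (2·3 − (-17)·(-18))| = 527, so the area is 263.5.
The number of boundary lattice points is Σ gcd(|Δx|,|Δy|) = gcd(7,20) + gcd(12,41) + gcd(19,21) = 1+1+1 = 3.
Pick's theorem gives I = A − B/2 + 1 = 263.5 − 3/2 + 1 = 263, so the closed region contains I + B = 263 + 3 = 266 lattice points.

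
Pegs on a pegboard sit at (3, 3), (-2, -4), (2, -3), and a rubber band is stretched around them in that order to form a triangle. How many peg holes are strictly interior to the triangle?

11

By the shoelace formula, twice the signed area is |(3·(-4) − (-2)·3) + ((-2)·(-3) − 2·(-4)) + (2·3 − 3·(-3))| = 23, so the area is 23/2.
Along each edge there are gcd(|Δx|,|Δy|)+1 lattice points, so counting each shared vertex once the boundary has gcd(5,7) + gcd(4,1) + gcd(1,6) = 1+1+1 = 3.
Pick's theorem gives I = A − B/2 + 1 = 23/2 − 3/2 + 1 = 11.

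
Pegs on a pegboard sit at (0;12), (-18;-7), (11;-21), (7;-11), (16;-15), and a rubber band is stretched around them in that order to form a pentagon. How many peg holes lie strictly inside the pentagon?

478

The shoelace formula gives twice the area as |(0·(-7) − (-18)·12) + ((-18)·(-21) − 11·(-7)) + (11·(-11) − 7·(-21)) + (7·(-15) − 16·(-11)) + (16·12 − 0·(-15))| = 960, so the area is 480.
The number of boundary lattice points is Σ gcd(|Δx|,|Δy|) = gcd(18,19) + gcd(29,14) + gcd(4,10) + gcd(9,4) + gcd(16,27) = 1+1+2+1+1 = 6.
Pick's theorem gives I = A − B/2 + 1 = 480 − 6/2 + 1 = 478.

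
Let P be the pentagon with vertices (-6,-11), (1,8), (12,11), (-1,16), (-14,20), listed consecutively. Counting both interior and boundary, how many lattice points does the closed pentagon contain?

283

By the shoelace formula, twice the signed area is |[(-6)·8 − 1·(-11)] + [1·11 − 12·8] + [12·16 − (-1)·11] + [(-1)·20 − (-14)·16] + [(-14)·(-11) − (-6)·20]| = 559, so the area is 279.5.
Summing gcd(|Δx|,|Δy|) over the edges gives the boundary count: gcd(7,19) + gcd(11,3) + gcd(13,5) + gcd(13,4) + gcd(8,31) = 1+1+1+1+1 = 5.
Pick's theorem gives I = A − B/2 + 1 = 279.5 − 5/2 + 1 = 278, so the closed region contains I + B = 278 + 5 = 283 lattice points.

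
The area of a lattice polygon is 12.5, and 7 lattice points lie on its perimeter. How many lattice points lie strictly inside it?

10

Pick's theorem A = I + B/2 − 1 rearranges to I = A − B/2 + 1 = 12.5 − 7/2 + 1 = 10.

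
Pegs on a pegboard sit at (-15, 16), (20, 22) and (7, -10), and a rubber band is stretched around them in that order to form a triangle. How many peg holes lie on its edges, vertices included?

4

Along each edge there are gcd(|Δx|,|Δy|)+1 lattice points, so counting each shared vertex once the boundary has gcd(35,6) + gcd(13,32) + gcd(22,26) = 1+1+2 = 4.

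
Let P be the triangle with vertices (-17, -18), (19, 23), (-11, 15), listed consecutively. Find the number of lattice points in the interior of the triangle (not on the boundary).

469

By the shoelace formula, twice the signed area is |((-17)·23 − 19·(-18)) + (19·15 − (-11)·23) + ((-11)·(-18) − (-17)·15)| = 942, so the area is 471.
Summing gcd(|Δx|,|Δy|) over the edges gives the boundary count: gcd(36,41) + gcd(30,8) + gcd(6,33) = 1+2+3 = 6.
By Pick's theorem A = I + B/2 − 1, so I = 471 − 6/2 + 1 = 469.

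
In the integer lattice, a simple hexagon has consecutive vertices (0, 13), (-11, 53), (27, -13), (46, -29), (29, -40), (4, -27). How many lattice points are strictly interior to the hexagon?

1446

Using the shoelace formula, 2A = |[0·53 − (-11)·13] + [(-11)·(-13) − 27·53] + [27·(-29) − 46·(-13)] + [46·(-40) − 29·(-29)] + [29·(-27) − 4·(-40)] + [4·13 − 0·(-27)]| = 2900, so the area is 1450.
The number of boundary lattice points is Σ gcd(|Δx|,|Δy|) = gcd(11,40) + gcd(38,66) + gcd(19,16) + gcd(17,11) + gcd(25,13) + gcd(4,40) = 1+2+1+1+1+4 = 10.
Pick's theorem gives I = A − B/2 + 1 = 1450 − 10/2 + 1 = 1446.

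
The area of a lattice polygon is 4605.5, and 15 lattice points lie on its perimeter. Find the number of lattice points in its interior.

Pick's theorem A = I + B/2 − 1 rearranges to I = A − B/2 + 1 = 4605.5 − 15/2 + 1 = 4599.

4599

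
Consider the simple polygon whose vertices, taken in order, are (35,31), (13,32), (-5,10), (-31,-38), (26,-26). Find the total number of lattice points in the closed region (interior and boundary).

2515

By the shoelace formula, twice the signed area is |[35·32 − 13·31] + [13·10 − (-5)·32] + [(-5)·(-38) − (-31)·10] + [(-31)·(-26) − 26·(-38)] + [26·31 − 35·(-26)]| = 5017, so the area is 2508.5.
Along each edge there are gcd(|Δx|,|Δy|)+1 lattice points, so counting each shared vertex once the boundary has gcd(22,1) + gcd(18,22) + gcd(26,48) + gcd(57,12) + gcd(9,57) = 1+2+2+3+3 = 11.
Pick's theorem gives I = A − B/2 + 1 = 2508.5 − 11/2 + 1 = 2504, so the closed region contains I + B = 2504 + 11 = 2515 lattice points.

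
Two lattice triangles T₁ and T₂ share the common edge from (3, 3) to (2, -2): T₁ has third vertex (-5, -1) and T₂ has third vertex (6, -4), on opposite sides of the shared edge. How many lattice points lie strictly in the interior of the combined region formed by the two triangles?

26

The union is the simple quadrilateral with vertices (3, 3), (-5, -1), (2, -2), (6, -4) in order.
Using the shoelace formula, 2A = |(3·(-1) − (-5)·3) + ((-5)·(-2) − 2·(-1)) + (2·(-4) − 6·(-2)) + (6·3 − 3·(-4))| = 58, so the area is 29.
Along each edge there are gcd(|Δx|,|Δy|)+1 lattice points, so counting each shared vertex once the boundary has gcd(8,4) + gcd(7,1) + gcd(4,2) + gcd(3,7) = 4+1+2+1 = 8.
By Pick's theorem I = A − B/2 + 1 = 29 − 8/2 + 1 = 26.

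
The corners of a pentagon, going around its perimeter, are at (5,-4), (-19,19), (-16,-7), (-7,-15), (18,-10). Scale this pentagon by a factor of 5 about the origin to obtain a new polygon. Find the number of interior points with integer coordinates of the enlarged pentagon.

12041

By the shoelace formula, twice the signed area is |[5·19 − (-19)·(-4)] + [(-19)·(-7) − (-16)·19] + [(-16)·(-15) − (-7)·(-7)] + [(-7)·(-10) − 18·(-15)] + [18·(-4) − 5·(-10)]| = 965, so the area is 482.5.
Along each edge there are gcd(|Δx|,|Δy|)+1 lattice points, so counting each shared vertex once the boundary has gcd(24,23) + gcd(3,26) + gcd(9,8) + gcd(25,5) + gcd(13,6) = 1+1+1+5+1 = 9.
Scaling by 5 multiplies the area by 5² = 25 (so the new area is 24125/2) and multiplies the boundary lattice-point count by 5, giving 45.
By Pick's theorem, the interior count of the dilated polygon is 24125/2 − 45/2 + 1 = 12041.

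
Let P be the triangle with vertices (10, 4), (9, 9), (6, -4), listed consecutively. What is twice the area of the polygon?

The shoelace formula gives twice the area as |[10·9 − 9·4] + [9·(-4) − 6·9] + [6·4 − 10·(-4)]| = 28, so the area is 14.

28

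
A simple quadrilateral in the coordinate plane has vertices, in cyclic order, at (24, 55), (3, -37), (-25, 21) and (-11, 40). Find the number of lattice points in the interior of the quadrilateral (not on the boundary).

2121

By the shoelace formula, twice the signed area is |(24·(-37) − 3·55) + (3·21 − (-25)·(-37)) + ((-25)·40 − (-11)·21) + ((-11)·55 − 24·40)| = 4249, so the area is 4249/2.
The number of boundary lattice points is Σ gcd(|Δx|,|Δy|) = gcd(21,92) + gcd(28,58) + gcd(14,19) + gcd(35,15) = 1+2+1+5 = 9.
By Pick's theorem A = I + B/2 − 1, so I = 4249/2 − 9/2 + 1 = 2121.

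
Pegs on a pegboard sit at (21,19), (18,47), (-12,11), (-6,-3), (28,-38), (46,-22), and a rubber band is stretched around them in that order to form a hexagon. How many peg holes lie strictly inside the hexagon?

2139

The shoelace formula gives twice the area as |[21·47 − 18·19] + [18·11 − (-12)·47] + [(-12)·(-3) − (-6)·11] + [(-6)·(-38) − 28·(-3)] + [28·(-22) − 46·(-38)] + [46·19 − 21·(-22)]| = 4289, so the area is 4289/2.
Along each edge there are gcd(|Δx|,|Δy|)+1 lattice points, so counting each shared vertex once the boundary has gcd(3,28) + gcd(30,36) + gcd(6,14) + gcd(34,35) + gcd(18,16) + gcd(25,41) = 1+6+2+1+2+1 = 13.
By Pick's theorem A = I + B/2 − 1, so I = 4289/2 − 13/2 + 1 = 2139.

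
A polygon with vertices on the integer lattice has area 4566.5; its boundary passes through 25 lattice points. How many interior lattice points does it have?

From Pick's theorem, I = A − B/2 + 1 = 4566.5 − 25/2 + 1 = 4555.

4555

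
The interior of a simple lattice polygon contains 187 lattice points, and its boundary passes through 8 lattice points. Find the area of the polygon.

Pick's theorem states A = I + B/2 − 1, so A = 187 + 8/2 − 1 = 190.

190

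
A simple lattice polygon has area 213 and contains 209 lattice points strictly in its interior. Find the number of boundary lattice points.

Pick's theorem gives A = I + B/2 − 1, so B = 2(A − I + 1) = 2(213 − 209 + 1) = 10.

10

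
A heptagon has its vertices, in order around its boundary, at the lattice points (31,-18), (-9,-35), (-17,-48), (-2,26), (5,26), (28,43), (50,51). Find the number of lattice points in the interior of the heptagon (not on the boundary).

2917

The shoelace formula gives twice the area as |[31·(-35) − (-9)·(-18)] + [(-9)·(-48) − (-17)·(-35)] + [(-17)·26 − (-2)·(-48)] + [(-2)·26 − 5·26] + [5·43 − 28·26] + [28·51 − 50·43] + [50·(-18) − 31·51]| = 5846, so the area is 2923.
The number of boundary lattice points is Σ gcd(|Δx|,|Δy|) = gcd(40,17) + gcd(8,13) + gcd(15,74) + gcd(7,0) + gcd(23,17) + gcd(22,8) + gcd(19,69) = 1+1+1+7+1+2+1 = 14.
Pick's theorem gives I = A − B/2 + 1 = 2923 − 14/2 + 1 = 2917.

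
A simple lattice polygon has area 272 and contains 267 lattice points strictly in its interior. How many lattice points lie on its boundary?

Pick's theorem gives A = I + B/2 − 1, so B = 2(A − I + 1) = 2(272 − 267 + 1) = 12.

12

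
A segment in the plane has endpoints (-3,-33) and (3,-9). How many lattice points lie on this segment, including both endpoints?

The number of lattice points on a segment between lattice points is gcd(|Δx|,|Δy|) + 1 = gcd(6,24) + 1 = 6 + 1 = 7.

7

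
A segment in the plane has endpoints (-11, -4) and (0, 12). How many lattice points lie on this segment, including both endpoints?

The number of lattice points on a segment between lattice points is gcd(|Δx|,|Δy|) + 1 = gcd(11,16) + 1 = 1 + 1 = 2.

2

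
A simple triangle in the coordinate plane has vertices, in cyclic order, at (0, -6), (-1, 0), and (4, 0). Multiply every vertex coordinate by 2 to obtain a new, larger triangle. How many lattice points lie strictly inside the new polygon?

The shoelace formula gives twice the area as |[0·0 − (-1)·(-6)] + [(-1)·0 − 4·0] + [4·(-6) − 0·0]| = 30, so the area is 15.
Along each edge there are gcd(|Δx|,|Δy|)+1 lattice points, so counting each shared vertex once the boundary has gcd(1,6) + gcd(5,0) + gcd(4,6) = 1+5+2 = 8.
Scaling by 2 multiplies the area by 2² = 4 (so the new area is 60) and multiplies the boundary lattice-point count by 2, giving 16.
By Pick's theorem, the interior count of the dilated polygon is 60 − 16/2 + 1 = 53.

53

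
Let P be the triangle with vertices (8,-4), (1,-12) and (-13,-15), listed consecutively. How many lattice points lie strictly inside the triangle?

45

Using the shoelace formula, 2A = |[8·(-12) − 1·(-4)] + [1·(-15) − (-13)·(-12)] + [(-13)·(-4) − 8·(-15)]| = 91, so the area is 45.5.
Summing gcd(|Δx|,|Δy|) over the edges gives the boundary count: gcd(7,8) + gcd(14,3) + gcd(21,11) = 1+1+1 = 3.
By Pick's theorem A = I + B/2 − 1, so I = 45.5 − 3/2 + 1 = 45.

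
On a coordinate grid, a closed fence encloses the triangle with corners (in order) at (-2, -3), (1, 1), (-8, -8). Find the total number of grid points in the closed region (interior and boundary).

11

The shoelace formula gives twice the area as |[(-2)·1 − 1·(-3)] + [1·(-8) − (-8)·1] + [(-8)·(-3) − (-2)·(-8)]| = 9, so the area is 9/2.
The number of boundary lattice points is Σ gcd(|Δx|,|Δy|) = gcd(3,4) + gcd(9,9) + gcd(6,5) = 1+9+1 = 11.
Pick's theorem gives I = A − B/2 + 1 = 9/2 − 11/2 + 1 = 0, so the closed region contains I + B = 0 + 11 = 11 lattice points.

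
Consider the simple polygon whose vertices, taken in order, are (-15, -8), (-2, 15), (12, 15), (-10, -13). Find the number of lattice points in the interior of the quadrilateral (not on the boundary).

276

The shoelace formula gives twice the area as |((-15)·15 − (-2)·(-8)) + ((-2)·15 − 12·15) + (12·(-13) − (-10)·15) + ((-10)·(-8) − (-15)·(-13))| = 572, so the area is 286.
Summing gcd(|Δx|,|Δy|) over the edges gives the boundary count: gcd(13,23) + gcd(14,0) + gcd(22,28) + gcd(5,5) = 1+14+2+5 = 22.
Pick's theorem gives I = A − B/2 + 1 = 286 − 22/2 + 1 = 276.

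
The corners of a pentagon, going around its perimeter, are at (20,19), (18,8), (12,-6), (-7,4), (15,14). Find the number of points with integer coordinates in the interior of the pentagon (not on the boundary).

By the shoelace formula, twice the signed area is |[20·8 − 18·19] + [18·(-6) − 12·8] + [12·4 − (-7)·(-6)] + [(-7)·14 − 15·4] + [15·19 − 20·14]| = 533, so the area is 533/2.
Summing gcd(|Δx|,|Δy|) over the edges gives the boundary count: gcd(2,11) + gcd(6,14) + gcd(19,10) + gcd(22,10) + gcd(5,5) = 1+2+1+2+5 = 11.
Pick's theorem gives I = A − B/2 + 1 = 533/2 − 11/2 + 1 = 262.

262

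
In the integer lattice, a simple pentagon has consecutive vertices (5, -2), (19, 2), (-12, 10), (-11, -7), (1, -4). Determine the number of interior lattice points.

The shoelace formula gives twice the area as |(5·2 − 19·(-2)) + (19·10 − (-12)·2) + ((-12)·(-7) − (-11)·10) + ((-11)·(-4) − 1·(-7)) + (1·(-2) − 5·(-4))| = 525, so the area is 262.5.
Summing gcd(|Δx|,|Δy|) over the edges gives the boundary count: gcd(14,4) + gcd(31,8) + gcd(1,17) + gcd(12,3) + gcd(4,2) = 2+1+1+3+2 = 9.
By Pick's theorem A = I + B/2 − 1, so I = 262.5 − 9/2 + 1 = 259.

259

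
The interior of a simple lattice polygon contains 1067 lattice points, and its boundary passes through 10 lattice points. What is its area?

Pick's theorem states A = I + B/2 − 1, so A = 1067 + 10/2 − 1 = 1071.

1071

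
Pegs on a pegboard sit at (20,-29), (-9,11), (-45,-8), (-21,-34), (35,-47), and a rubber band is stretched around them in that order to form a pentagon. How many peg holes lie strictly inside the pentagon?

By the shoelace formula, twice the signed area is |(20·11 − (-9)·(-29)) + ((-9)·(-8) − (-45)·11) + ((-45)·(-34) − (-21)·(-8)) + ((-21)·(-47) − 35·(-34)) + (35·(-29) − 20·(-47))| = 3990, so the area is 1995.
Along each edge there are gcd(|Δx|,|Δy|)+1 lattice points, so counting each shared vertex once the boundary has gcd(29,40) + gcd(36,19) + gcd(24,26) + gcd(56,13) + gcd(15,18) = 1+1+2+1+3 = 8.
By Pick's theorem A = I + B/2 − 1, so I = 1995 − 8/2 + 1 = 1992.

1992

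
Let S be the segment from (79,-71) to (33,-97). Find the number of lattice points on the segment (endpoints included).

3

The number of lattice points on a segment between lattice points is gcd(|Δx|,|Δy|) + 1 = gcd(46,26) + 1 = 2 + 1 = 3.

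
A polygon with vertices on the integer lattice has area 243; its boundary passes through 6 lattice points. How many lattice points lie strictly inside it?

241

From Pick's theorem, I = A − B/2 + 1 = 243 − 6/2 + 1 = 241.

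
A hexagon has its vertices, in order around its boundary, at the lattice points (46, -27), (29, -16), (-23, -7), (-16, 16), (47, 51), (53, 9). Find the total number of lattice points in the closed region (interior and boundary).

3358

By the shoelace formula, twice the signed area is |(46·(-16) − 29·(-27)) + (29·(-7) − (-23)·(-16)) + ((-23)·16 − (-16)·(-7)) + ((-16)·51 − 47·16) + (47·9 − 53·51) + (53·(-27) − 46·9)| = 6697, so the area is 3348.5.
Along each edge there are gcd(|Δx|,|Δy|)+1 lattice points, so counting each shared vertex once the boundary has gcd(17,11) + gcd(52,9) + gcd(7,23) + gcd(63,35) + gcd(6,42) + gcd(7,36) = 1+1+1+7+6+1 = 17.
Pick's theorem gives I = A − B/2 + 1 = 3348.5 − 17/2 + 1 = 3341, so the closed region contains I + B = 3341 + 17 = 3358 lattice points.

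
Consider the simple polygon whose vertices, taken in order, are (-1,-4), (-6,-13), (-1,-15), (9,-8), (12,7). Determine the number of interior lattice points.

161

By the shoelace formula, twice the signed area is |((-1)·(-13) − (-6)·(-4)) + ((-6)·(-15) − (-1)·(-13)) + ((-1)·(-8) − 9·(-15)) + (9·7 − 12·(-8)) + (12·(-4) − (-1)·7)| = 327, so the area is 163.5.
Along each edge there are gcd(|Δx|,|Δy|)+1 lattice points, so counting each shared vertex once the boundary has gcd(5,9) + gcd(5,2) + gcd(10,7) + gcd(3,15) + gcd(13,11) = 1+1+1+3+1 = 7.
Pick's theorem gives I = A − B/2 + 1 = 163.5 − 7/2 + 1 = 161.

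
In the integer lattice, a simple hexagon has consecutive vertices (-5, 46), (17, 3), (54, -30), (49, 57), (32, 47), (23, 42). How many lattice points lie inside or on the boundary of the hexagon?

The shoelace formula gives twice the area as |((-5)·3 − 17·46) + (17·(-30) − 54·3) + (54·57 − 49·(-30)) + (49·47 − 32·57) + (32·42 − 23·47) + (23·46 − (-5)·42)| = 5089, so the area is 5089/2.
The number of boundary lattice points is Σ gcd(|Δx|,|Δy|) = gcd(22,43) + gcd(37,33) + gcd(5,87) + gcd(17,10) + gcd(9,5) + gcd(28,4) = 1+1+1+1+1+4 = 9.
Pick's theorem gives I = A − B/2 + 1 = 5089/2 − 9/2 + 1 = 2541, so the closed region contains I + B = 2541 + 9 = 2550 lattice points.

2550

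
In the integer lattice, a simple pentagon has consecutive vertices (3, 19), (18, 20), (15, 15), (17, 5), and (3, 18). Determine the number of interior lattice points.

97

The shoelace formula gives twice the area as |(3·20 − 18·19) + (18·15 − 15·20) + (15·5 − 17·15) + (17·18 − 3·5) + (3·19 − 3·18)| = 198, so the area is 99.
The number of boundary lattice points is Σ gcd(|Δx|,|Δy|) = gcd(15,1) + gcd(3,5) + gcd(2,10) + gcd(14,13) + gcd(0,1) = 1+1+2+1+1 = 6.
By Pick's theorem A = I + B/2 − 1, so I = 99 − 6/2 + 1 = 97.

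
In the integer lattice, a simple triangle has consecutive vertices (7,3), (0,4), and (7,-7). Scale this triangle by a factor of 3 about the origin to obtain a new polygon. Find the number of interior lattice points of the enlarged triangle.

Using the shoelace formula, 2A = |(7·4 − 0·3) + (0·(-7) − 7·4) + (7·3 − 7·(-7))| = 70, so the area is 35.
Along each edge there are gcd(|Δx|,|Δy|)+1 lattice points, so counting each shared vertex once the boundary has gcd(7,1) + gcd(7,11) + gcd(0,10) = 1+1+10 = 12.
Scaling by 3 multiplies the area by 3² = 9 (so the new area is 315) and multiplies the boundary lattice-point count by 3, giving 36.
By Pick's theorem, the interior count of the dilated polygon is 315 − 36/2 + 1 = 298.

298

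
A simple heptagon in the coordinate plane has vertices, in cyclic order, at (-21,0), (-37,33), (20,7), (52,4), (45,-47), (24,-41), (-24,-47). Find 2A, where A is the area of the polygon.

8336

By the shoelace formula, twice the signed area is |((-21)·33 − (-37)·0) + ((-37)·7 − 20·33) + (20·4 − 52·7) + (52·(-47) − 45·4) + (45·(-41) − 24·(-47)) + (24·(-47) − (-24)·(-41)) + ((-24)·0 − (-21)·(-47))| = 8336, so the area is 4168.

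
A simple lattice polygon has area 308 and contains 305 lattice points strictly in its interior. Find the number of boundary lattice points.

Pick's theorem gives A = I + B/2 − 1, so B = 2(A − I + 1) = 2(308 − 305 + 1) = 8.

8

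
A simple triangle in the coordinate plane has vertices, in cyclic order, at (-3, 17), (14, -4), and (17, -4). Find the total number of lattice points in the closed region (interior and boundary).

By the shoelace formula, twice the signed area is |((-3)·(-4) − 14·17) + (14·(-4) − 17·(-4)) + (17·17 − (-3)·(-4))| = 63, so the area is 63/2.
The number of boundary lattice points is Σ gcd(|Δx|,|Δy|) = gcd(17,21) + gcd(3,0) + gcd(20,21) = 1+3+1 = 5.
Pick's theorem gives I = A − B/2 + 1 = 63/2 − 5/2 + 1 = 30, so the closed region contains I + B = 30 + 5 = 35 lattice points.

35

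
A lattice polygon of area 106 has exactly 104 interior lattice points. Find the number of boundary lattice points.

6

Pick's theorem gives A = I + B/2 − 1, so B = 2(A − I + 1) = 2(106 − 104 + 1) = 6.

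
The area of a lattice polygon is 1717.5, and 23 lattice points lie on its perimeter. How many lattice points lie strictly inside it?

From Pick's theorem, I = A − B/2 + 1 = 1717.5 − 23/2 + 1 = 1707.

1707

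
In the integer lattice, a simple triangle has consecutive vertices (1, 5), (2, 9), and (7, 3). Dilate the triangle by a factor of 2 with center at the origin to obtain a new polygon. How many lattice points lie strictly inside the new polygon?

49

By the shoelace formula, twice the signed area is |(1·9 − 2·5) + (2·3 − 7·9) + (7·5 − 1·3)| = 26, so the area is 13.
The number of boundary lattice points is Σ gcd(|Δx|,|Δy|) = gcd(1,4) + gcd(5,6) + gcd(6,2) = 1+1+2 = 4.
Scaling by 2 multiplies the area by 2² = 4 (so the new area is 52) and multiplies the boundary lattice-point count by 2, giving 8.
By Pick's theorem, the interior count of the dilated polygon is 52 − 8/2 + 1 = 49.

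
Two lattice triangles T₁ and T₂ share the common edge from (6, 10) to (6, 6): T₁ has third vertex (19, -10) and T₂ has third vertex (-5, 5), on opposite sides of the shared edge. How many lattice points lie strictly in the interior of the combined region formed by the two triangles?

The union is the simple quadrilateral with vertices (6, 10), (19, -10), (6, 6), (-5, 5) in order.
By the shoelace formula, twice the signed area is |[6·(-10) − 19·10] + [19·6 − 6·(-10)] + [6·5 − (-5)·6] + [(-5)·10 − 6·5]| = 96, so the area is 48.
Along each edge there are gcd(|Δx|,|Δy|)+1 lattice points, so counting each shared vertex once the boundary has gcd(13,20) + gcd(13,16) + gcd(11,1) + gcd(11,5) = 1+1+1+1 = 4.
By Pick's theorem I = A − B/2 + 1 = 48 − 4/2 + 1 = 47.

47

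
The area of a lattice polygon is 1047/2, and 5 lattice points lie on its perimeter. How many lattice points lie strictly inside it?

522

Pick's theorem A = I + B/2 − 1 rearranges to I = A − B/2 + 1 = 1047/2 − 5/2 + 1 = 522.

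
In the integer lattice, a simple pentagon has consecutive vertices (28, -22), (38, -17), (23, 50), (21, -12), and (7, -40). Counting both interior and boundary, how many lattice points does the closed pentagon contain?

781

By the shoelace formula, twice the signed area is |(28·(-17) − 38·(-22)) + (38·50 − 23·(-17)) + (23·(-12) − 21·50) + (21·(-40) − 7·(-12)) + (7·(-22) − 28·(-40))| = 1535, so the area is 767.5.
Along each edge there are gcd(|Δx|,|Δy|)+1 lattice points, so counting each shared vertex once the boundary has gcd(10,5) + gcd(15,67) + gcd(2,62) + gcd(14,28) + gcd(21,18) = 5+1+2+14+3 = 25.
Pick's theorem gives I = A − B/2 + 1 = 767.5 − 25/2 + 1 = 756, so the closed region contains I + B = 756 + 25 = 781 lattice points.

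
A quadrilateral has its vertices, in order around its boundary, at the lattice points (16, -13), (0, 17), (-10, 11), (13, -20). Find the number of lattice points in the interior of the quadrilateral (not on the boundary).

323

Using the shoelace formula, 2A = |[16·17 − 0·(-13)] + [0·11 − (-10)·17] + [(-10)·(-20) − 13·11] + [13·(-13) − 16·(-20)]| = 650, so the area is 325.
The number of boundary lattice points is Σ gcd(|Δx|,|Δy|) = gcd(16,30) + gcd(10,6) + gcd(23,31) + gcd(3,7) = 2+2+1+1 = 6.
Pick's theorem gives I = A − B/2 + 1 = 325 − 6/2 + 1 = 323.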